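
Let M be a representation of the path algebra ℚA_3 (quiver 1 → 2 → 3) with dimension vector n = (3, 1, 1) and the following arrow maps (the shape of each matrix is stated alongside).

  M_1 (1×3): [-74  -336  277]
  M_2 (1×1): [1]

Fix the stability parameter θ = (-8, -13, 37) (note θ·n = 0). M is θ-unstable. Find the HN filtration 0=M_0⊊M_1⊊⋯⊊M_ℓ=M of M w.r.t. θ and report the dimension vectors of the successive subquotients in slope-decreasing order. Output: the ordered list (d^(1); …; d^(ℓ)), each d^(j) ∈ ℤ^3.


Barcode: M ≅ I[1,1]^2, I[1,3]. HN layers by μ_θ (3 steps, strictly decreasing):
  μ^(1)=37; μ^(2)=-8; μ^(3)=-21/2

((0, 0, 1); (2, 0, 0); (1, 1, 0))


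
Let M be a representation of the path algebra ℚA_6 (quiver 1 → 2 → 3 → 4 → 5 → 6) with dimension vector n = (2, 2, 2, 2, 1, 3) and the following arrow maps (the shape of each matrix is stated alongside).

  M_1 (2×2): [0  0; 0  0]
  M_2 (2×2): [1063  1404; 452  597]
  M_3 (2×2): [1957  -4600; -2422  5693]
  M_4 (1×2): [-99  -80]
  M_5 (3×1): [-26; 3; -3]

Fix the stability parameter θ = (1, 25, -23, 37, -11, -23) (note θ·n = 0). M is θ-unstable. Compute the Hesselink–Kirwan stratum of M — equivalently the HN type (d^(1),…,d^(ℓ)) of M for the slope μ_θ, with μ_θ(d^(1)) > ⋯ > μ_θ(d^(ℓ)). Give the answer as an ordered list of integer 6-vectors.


Interval decomposition of M: I[1,1]^2, I[2,4], I[2,6], I[6,6]^2.
HN type (ℓ=3): μ^(1)=37; μ^(2)=1; μ^(3)=-23

((0, 0, 0, 1, 0, 0); (2, 2, 2, 1, 1, 1); (0, 0, 0, 0, 0, 2))


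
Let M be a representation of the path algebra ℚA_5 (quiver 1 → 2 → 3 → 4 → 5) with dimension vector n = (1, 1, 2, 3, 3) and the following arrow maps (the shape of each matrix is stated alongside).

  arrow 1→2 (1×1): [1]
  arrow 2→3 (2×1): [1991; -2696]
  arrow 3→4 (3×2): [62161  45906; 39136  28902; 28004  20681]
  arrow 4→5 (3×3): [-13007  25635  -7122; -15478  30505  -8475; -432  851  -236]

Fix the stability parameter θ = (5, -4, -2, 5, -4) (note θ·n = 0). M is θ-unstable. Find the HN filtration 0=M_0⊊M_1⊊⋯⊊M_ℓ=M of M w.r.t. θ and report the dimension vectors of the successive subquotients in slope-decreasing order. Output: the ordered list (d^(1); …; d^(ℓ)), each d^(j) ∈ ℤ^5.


Barcode: M ≅ I[1,5], I[3,5], I[4,5]. HN layers by μ_θ (3 steps, strictly decreasing):
  μ^(1)=1/2; μ^(2)=-1/3; μ^(3)=-2

((0, 0, 0, 3, 3); (1, 1, 1, 0, 0); (0, 0, 1, 0, 0))


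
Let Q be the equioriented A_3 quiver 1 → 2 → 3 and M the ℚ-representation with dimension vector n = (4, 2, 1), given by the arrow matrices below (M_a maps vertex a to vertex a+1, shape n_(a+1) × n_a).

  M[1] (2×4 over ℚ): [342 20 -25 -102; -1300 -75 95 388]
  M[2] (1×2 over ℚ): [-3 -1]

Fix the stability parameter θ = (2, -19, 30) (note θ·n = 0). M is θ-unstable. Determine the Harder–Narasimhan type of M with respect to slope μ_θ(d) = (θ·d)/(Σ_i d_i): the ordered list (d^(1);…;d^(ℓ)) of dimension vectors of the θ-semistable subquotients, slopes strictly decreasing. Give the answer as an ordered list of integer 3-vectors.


Barcode: M ≅ I[1,1]^2, I[1,2], I[1,3]. HN layers by μ_θ (3 steps, strictly decreasing):
  μ^(1)=30; μ^(2)=2; μ^(3)=-17/2

((0, 0, 1); (2, 0, 0); (2, 2, 0))


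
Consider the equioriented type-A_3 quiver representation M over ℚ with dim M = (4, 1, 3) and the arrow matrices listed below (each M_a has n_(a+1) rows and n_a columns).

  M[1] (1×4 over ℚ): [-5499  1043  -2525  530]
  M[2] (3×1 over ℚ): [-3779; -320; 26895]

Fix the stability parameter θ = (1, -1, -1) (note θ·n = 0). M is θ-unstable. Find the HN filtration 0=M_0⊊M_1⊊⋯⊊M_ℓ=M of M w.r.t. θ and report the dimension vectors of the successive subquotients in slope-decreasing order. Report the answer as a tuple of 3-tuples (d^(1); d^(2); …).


Interval decomposition of M: I[1,1]^3, I[1,3], I[3,3]^2.
HN type (ℓ=3): μ^(1)=1; μ^(2)=-1/3; μ^(3)=-1

((3, 0, 0); (1, 1, 1); (0, 0, 2))


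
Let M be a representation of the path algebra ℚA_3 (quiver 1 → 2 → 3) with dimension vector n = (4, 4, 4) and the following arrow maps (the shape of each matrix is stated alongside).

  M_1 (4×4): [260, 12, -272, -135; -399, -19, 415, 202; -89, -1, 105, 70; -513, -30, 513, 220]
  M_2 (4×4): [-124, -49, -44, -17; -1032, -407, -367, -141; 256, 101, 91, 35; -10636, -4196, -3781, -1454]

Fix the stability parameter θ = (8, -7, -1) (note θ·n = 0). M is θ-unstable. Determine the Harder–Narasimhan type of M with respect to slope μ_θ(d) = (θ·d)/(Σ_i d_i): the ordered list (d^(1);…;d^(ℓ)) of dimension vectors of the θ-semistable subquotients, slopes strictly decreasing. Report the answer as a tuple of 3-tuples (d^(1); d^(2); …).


Via rank(M_{q-1}∘⋯∘M_p): M ≅ I[1,1], I[1,2], I[1,3]^2, I[2,2], I[3,3]^2.
μ_θ-semistable layers: μ^(1)=8; μ^(2)=1/2; μ^(3)=0; μ^(4)=-1; μ^(5)=-7

((1, 0, 0); (1, 1, 0); (2, 2, 2); (0, 0, 2); (0, 1, 0))


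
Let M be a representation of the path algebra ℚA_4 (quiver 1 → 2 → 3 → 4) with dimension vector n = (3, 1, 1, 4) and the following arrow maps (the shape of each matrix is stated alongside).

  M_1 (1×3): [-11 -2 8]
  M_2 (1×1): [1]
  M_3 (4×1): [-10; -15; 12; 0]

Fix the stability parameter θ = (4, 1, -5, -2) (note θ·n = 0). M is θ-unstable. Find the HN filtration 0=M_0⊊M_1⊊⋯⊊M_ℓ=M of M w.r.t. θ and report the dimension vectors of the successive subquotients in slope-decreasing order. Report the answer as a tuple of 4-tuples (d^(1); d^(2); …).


Via rank(M_{q-1}∘⋯∘M_p): M ≅ I[1,1]^2, I[1,4], I[4,4]^3.
μ_θ-semistable layers: μ^(1)=4; μ^(2)=-1/2; μ^(3)=-2

((2, 0, 0, 0); (1, 1, 1, 1); (0, 0, 0, 3))


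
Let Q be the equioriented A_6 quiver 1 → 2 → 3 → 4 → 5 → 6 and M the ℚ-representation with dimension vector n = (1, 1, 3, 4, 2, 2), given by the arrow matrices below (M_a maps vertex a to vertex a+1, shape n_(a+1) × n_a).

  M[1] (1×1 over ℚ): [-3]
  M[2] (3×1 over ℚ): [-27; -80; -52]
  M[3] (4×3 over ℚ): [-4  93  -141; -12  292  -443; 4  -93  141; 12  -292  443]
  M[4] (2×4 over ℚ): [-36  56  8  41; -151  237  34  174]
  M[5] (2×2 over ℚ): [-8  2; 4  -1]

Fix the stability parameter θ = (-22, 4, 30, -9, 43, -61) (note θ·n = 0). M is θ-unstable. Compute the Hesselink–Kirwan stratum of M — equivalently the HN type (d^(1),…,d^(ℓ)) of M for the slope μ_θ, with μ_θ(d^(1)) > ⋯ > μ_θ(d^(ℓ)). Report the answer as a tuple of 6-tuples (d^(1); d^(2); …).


Interval decomposition of M: I[1,3], I[3,5], I[3,6], I[4,4]^2, I[6,6].
HN type (ℓ=8): μ^(1)=43; μ^(2)=30; μ^(3)=21/2; μ^(4)=4; μ^(5)=3/4; μ^(6)=-9; μ^(7)=-22; μ^(8)=-61

((0, 0, 0, 0, 1, 0); (0, 0, 1, 0, 0, 0); (0, 0, 1, 1, 0, 0); (0, 1, 0, 0, 0, 0); (0, 0, 1, 1, 1, 1); (0, 0, 0, 2, 0, 0); (1, 0, 0, 0, 0, 0); (0, 0, 0, 0, 0, 1))


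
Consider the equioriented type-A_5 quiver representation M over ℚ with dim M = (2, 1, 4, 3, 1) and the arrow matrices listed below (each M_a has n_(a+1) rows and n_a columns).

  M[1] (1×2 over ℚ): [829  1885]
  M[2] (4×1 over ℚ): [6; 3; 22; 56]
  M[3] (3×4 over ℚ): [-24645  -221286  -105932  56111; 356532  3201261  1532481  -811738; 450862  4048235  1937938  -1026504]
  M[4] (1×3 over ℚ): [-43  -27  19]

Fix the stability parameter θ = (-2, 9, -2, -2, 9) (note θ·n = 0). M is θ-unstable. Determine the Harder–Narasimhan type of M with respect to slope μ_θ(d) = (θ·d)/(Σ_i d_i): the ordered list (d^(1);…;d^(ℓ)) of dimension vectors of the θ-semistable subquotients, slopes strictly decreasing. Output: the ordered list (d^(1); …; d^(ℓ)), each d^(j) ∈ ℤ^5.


Barcode: M ≅ I[1,1], I[1,5], I[3,3], I[3,4]^2. HN layers by μ_θ (3 steps, strictly decreasing):
  μ^(1)=9; μ^(2)=5/3; μ^(3)=-2

((0, 0, 0, 0, 1); (0, 1, 1, 1, 0); (2, 0, 3, 2, 0))


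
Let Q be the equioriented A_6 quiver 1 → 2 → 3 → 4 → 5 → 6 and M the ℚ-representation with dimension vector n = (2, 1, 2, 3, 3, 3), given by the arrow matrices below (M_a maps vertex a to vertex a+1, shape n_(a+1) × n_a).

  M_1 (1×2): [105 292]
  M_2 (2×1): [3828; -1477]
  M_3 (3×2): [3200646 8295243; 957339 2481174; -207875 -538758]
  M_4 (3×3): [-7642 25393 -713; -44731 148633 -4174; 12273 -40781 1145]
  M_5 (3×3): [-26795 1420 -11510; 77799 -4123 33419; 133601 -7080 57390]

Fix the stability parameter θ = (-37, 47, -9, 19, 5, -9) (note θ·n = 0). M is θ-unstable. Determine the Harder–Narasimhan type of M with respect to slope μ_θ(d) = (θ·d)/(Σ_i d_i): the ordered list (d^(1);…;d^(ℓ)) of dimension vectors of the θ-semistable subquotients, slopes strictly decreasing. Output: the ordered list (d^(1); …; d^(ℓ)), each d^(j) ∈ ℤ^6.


Barcode: M ≅ I[1,1], I[1,5], I[3,6], I[4,6], I[6,6]. HN layers by μ_θ (4 steps, strictly decreasing):
  μ^(1)=31/2; μ^(2)=5; μ^(3)=-9; μ^(4)=-37

((0, 1, 1, 1, 1, 0); (0, 0, 0, 2, 2, 2); (0, 0, 1, 0, 0, 1); (2, 0, 0, 0, 0, 0))


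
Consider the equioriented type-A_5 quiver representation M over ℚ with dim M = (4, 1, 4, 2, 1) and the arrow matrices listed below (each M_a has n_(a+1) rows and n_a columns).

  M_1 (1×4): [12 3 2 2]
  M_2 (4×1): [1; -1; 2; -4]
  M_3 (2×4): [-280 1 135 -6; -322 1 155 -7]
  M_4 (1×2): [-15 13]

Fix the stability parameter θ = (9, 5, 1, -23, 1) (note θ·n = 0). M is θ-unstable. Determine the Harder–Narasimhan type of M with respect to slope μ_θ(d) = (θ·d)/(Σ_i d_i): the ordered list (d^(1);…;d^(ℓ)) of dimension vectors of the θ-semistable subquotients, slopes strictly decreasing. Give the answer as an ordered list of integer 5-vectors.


Barcode: M ≅ I[1,1]^3, I[1,4], I[3,3]^2, I[3,5]. HN layers by μ_θ (4 steps, strictly decreasing):
  μ^(1)=9; μ^(2)=1; μ^(3)=-2; μ^(4)=-11

((3, 0, 0, 0, 0); (0, 0, 2, 0, 1); (1, 1, 1, 1, 0); (0, 0, 1, 1, 0))


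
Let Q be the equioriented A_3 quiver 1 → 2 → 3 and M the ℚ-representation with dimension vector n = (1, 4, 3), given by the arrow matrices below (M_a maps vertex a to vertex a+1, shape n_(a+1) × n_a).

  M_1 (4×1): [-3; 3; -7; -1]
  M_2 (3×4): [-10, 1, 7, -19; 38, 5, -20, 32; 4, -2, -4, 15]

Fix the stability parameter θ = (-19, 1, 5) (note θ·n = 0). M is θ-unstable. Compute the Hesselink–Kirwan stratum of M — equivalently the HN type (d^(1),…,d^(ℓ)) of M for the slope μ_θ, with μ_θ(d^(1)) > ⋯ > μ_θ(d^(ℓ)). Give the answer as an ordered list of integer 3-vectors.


Interval decomposition of M: I[1,3], I[2,2], I[2,3]^2.
HN type (ℓ=3): μ^(1)=5; μ^(2)=1; μ^(3)=-19

((0, 0, 3); (0, 4, 0); (1, 0, 0))


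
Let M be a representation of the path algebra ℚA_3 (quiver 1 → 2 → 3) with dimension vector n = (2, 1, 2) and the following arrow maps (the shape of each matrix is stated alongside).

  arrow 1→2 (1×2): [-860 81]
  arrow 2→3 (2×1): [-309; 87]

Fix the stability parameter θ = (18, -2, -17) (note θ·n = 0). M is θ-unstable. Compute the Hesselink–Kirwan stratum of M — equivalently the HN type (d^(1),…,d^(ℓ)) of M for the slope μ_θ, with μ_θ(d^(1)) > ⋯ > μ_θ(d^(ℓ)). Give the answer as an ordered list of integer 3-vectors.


Barcode: M ≅ I[1,1], I[1,3], I[3,3]. HN layers by μ_θ (3 steps, strictly decreasing):
  μ^(1)=18; μ^(2)=-1/3; μ^(3)=-17

((1, 0, 0); (1, 1, 1); (0, 0, 1))


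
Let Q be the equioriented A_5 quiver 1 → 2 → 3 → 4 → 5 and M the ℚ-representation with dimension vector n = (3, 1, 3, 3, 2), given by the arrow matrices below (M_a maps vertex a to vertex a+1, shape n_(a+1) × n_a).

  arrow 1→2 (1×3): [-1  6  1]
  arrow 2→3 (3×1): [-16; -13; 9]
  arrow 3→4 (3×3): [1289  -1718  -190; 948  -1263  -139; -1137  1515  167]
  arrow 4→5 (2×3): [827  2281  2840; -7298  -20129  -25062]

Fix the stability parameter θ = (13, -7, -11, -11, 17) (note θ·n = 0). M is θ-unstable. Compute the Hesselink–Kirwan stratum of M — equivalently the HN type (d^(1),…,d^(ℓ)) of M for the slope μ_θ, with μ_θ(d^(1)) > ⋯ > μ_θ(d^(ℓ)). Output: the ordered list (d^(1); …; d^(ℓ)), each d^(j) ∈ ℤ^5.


Via rank(M_{q-1}∘⋯∘M_p): M ≅ I[1,1]^2, I[1,3], I[3,5]^2, I[4,4].
μ_θ-semistable layers: μ^(1)=17; μ^(2)=13; μ^(3)=-5/3; μ^(4)=-11

((0, 0, 0, 0, 2); (2, 0, 0, 0, 0); (1, 1, 1, 0, 0); (0, 0, 2, 3, 0))


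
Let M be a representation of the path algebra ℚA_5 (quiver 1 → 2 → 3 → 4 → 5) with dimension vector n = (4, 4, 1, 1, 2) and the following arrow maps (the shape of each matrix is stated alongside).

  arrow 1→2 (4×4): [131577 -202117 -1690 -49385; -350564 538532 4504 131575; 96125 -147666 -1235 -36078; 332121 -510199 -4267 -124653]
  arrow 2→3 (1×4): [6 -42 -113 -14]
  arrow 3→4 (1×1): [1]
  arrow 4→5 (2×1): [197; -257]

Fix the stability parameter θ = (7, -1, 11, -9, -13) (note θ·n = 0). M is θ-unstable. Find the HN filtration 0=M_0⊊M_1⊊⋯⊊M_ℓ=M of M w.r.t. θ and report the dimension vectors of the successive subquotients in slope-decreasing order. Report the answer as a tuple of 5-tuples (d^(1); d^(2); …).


Barcode: M ≅ I[1,2]^3, I[1,5], I[5,5]. HN layers by μ_θ (3 steps, strictly decreasing):
  μ^(1)=3; μ^(2)=-1; μ^(3)=-13

((3, 3, 0, 0, 0); (1, 1, 1, 1, 1); (0, 0, 0, 0, 1))


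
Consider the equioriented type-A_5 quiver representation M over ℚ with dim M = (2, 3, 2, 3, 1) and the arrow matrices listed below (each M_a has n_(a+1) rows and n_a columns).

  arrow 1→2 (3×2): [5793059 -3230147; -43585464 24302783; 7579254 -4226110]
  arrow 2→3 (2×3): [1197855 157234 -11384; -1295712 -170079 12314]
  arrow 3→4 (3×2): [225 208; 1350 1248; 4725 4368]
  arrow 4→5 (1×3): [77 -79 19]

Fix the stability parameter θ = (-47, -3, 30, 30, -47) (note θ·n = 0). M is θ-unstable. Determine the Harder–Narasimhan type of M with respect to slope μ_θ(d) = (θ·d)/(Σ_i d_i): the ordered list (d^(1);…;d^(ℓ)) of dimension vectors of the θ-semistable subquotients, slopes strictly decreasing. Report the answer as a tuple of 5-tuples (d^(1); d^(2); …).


Interval decomposition of M: I[1,3], I[1,5], I[2,2], I[4,4]^2.
HN type (ℓ=4): μ^(1)=30; μ^(2)=13/3; μ^(3)=-3; μ^(4)=-47

((0, 0, 1, 2, 0); (0, 0, 1, 1, 1); (0, 3, 0, 0, 0); (2, 0, 0, 0, 0))


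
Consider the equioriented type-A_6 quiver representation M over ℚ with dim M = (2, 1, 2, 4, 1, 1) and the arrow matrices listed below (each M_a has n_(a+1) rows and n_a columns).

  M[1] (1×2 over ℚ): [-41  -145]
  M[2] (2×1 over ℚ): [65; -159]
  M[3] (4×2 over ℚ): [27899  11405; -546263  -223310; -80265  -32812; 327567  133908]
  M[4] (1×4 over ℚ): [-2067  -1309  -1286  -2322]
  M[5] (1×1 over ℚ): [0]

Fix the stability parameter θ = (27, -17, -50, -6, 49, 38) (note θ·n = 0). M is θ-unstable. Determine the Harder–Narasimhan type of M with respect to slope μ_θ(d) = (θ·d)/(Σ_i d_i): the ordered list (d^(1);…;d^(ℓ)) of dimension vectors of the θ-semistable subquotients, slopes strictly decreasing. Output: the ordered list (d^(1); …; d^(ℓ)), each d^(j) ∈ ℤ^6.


Interval decomposition of M: I[1,1], I[1,5], I[3,4], I[4,4]^2, I[6,6].
HN type (ℓ=6): μ^(1)=49; μ^(2)=38; μ^(3)=27; μ^(4)=-6; μ^(5)=-40/3; μ^(6)=-50

((0, 0, 0, 0, 1, 0); (0, 0, 0, 0, 0, 1); (1, 0, 0, 0, 0, 0); (0, 0, 0, 4, 0, 0); (1, 1, 1, 0, 0, 0); (0, 0, 1, 0, 0, 0))


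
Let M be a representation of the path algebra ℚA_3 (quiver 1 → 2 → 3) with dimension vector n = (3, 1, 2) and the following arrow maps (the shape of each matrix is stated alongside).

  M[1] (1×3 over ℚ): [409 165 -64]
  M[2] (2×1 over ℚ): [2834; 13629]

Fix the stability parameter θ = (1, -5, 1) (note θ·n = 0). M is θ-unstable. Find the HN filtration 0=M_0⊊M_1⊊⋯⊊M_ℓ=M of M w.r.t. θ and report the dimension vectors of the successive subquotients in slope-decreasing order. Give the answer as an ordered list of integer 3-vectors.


Via rank(M_{q-1}∘⋯∘M_p): M ≅ I[1,1]^2, I[1,3], I[3,3].
μ_θ-semistable layers: μ^(1)=1; μ^(2)=-2

((2, 0, 2); (1, 1, 0))


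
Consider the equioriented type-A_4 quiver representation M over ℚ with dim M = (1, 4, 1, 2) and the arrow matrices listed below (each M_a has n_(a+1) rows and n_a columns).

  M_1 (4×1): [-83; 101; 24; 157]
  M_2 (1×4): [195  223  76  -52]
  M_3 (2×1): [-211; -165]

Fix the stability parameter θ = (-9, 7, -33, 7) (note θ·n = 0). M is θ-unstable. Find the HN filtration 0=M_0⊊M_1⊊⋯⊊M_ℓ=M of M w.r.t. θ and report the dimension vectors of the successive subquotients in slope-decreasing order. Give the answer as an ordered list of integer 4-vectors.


Interval decomposition of M: I[1,4], I[2,2]^3, I[4,4].
HN type (ℓ=2): μ^(1)=7; μ^(2)=-35/3

((0, 3, 0, 2); (1, 1, 1, 0))


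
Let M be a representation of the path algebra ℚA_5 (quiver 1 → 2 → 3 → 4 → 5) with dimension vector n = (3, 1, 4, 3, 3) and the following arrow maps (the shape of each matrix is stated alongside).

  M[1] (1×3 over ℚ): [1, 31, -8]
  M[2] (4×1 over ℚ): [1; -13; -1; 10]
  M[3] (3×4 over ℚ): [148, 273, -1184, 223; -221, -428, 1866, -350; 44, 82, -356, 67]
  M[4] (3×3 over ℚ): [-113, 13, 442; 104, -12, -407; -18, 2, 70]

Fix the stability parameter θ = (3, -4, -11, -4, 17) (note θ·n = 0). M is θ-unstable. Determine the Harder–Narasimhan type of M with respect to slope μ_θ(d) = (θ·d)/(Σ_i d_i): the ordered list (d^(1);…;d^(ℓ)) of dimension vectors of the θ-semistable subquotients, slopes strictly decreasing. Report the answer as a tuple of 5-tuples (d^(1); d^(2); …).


Barcode: M ≅ I[1,1]^2, I[1,4], I[3,3], I[3,5]^2, I[5,5]. HN layers by μ_θ (4 steps, strictly decreasing):
  μ^(1)=17; μ^(2)=3; μ^(3)=-4; μ^(4)=-11

((0, 0, 0, 0, 3); (2, 0, 0, 0, 0); (1, 1, 1, 3, 0); (0, 0, 3, 0, 0))


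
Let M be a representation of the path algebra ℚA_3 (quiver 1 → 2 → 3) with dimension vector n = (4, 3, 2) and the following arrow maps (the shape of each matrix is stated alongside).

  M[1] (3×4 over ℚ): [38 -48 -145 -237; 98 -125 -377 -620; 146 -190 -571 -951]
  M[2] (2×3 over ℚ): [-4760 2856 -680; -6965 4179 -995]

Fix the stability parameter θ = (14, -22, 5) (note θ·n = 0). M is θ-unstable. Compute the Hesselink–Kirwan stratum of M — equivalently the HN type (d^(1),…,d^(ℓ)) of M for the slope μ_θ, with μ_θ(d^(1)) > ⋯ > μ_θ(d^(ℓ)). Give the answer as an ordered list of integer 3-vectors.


Barcode: M ≅ I[1,1], I[1,2]^2, I[1,3], I[3,3]. HN layers by μ_θ (3 steps, strictly decreasing):
  μ^(1)=14; μ^(2)=5; μ^(3)=-4

((1, 0, 0); (0, 0, 2); (3, 3, 0))


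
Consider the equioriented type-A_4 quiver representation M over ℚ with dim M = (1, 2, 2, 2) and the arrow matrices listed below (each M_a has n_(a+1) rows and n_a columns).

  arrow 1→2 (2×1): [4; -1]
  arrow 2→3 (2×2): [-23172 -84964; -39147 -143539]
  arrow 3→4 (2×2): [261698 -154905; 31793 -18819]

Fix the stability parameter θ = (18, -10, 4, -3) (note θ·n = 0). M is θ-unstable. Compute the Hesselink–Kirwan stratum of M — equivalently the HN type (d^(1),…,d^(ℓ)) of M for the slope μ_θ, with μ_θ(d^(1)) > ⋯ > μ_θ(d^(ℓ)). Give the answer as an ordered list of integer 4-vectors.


Interval decomposition of M: I[1,4], I[2,2], I[3,4].
HN type (ℓ=3): μ^(1)=9/4; μ^(2)=1/2; μ^(3)=-10

((1, 1, 1, 1); (0, 0, 1, 1); (0, 1, 0, 0))


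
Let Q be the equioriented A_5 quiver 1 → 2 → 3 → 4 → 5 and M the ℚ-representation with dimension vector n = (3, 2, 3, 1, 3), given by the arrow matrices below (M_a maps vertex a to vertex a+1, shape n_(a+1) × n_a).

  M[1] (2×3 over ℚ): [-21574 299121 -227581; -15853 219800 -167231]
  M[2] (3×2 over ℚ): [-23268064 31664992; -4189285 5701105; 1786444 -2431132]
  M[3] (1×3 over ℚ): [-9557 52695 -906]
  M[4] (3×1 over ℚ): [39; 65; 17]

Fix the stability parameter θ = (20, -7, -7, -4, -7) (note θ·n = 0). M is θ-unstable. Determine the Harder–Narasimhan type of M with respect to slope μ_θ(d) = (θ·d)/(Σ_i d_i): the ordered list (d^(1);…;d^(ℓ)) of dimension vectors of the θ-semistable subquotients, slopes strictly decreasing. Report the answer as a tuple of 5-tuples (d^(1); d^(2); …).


Via rank(M_{q-1}∘⋯∘M_p): M ≅ I[1,1], I[1,2], I[1,5], I[3,3]^2, I[5,5]^2.
μ_θ-semistable layers: μ^(1)=20; μ^(2)=13/2; μ^(3)=-1; μ^(4)=-7

((1, 0, 0, 0, 0); (1, 1, 0, 0, 0); (1, 1, 1, 1, 1); (0, 0, 2, 0, 2))


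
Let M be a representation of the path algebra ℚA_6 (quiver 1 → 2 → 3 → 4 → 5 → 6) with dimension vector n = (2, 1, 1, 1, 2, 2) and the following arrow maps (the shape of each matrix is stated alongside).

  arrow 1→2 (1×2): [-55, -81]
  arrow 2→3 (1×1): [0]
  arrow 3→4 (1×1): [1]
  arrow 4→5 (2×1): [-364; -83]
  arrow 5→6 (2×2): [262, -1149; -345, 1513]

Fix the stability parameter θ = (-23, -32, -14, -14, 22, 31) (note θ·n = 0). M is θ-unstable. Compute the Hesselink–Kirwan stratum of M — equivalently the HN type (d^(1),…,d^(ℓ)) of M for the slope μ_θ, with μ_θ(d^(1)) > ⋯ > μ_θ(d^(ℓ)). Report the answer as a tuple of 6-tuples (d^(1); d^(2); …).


Interval decomposition of M: I[1,1], I[1,2], I[3,6], I[5,6].
HN type (ℓ=5): μ^(1)=31; μ^(2)=22; μ^(3)=-14; μ^(4)=-23; μ^(5)=-55/2

((0, 0, 0, 0, 0, 2); (0, 0, 0, 0, 2, 0); (0, 0, 1, 1, 0, 0); (1, 0, 0, 0, 0, 0); (1, 1, 0, 0, 0, 0))


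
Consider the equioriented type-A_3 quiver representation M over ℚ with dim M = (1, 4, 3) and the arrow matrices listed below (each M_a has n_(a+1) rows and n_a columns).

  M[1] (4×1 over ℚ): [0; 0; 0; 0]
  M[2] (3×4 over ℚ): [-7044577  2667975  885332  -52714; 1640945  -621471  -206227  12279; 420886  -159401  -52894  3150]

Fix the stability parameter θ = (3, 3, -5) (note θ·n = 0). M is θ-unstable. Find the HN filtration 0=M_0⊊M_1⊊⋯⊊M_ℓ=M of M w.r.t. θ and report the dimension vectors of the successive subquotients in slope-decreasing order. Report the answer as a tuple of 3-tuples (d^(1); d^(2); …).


Barcode: M ≅ I[1,1], I[2,2], I[2,3]^3. HN layers by μ_θ (2 steps, strictly decreasing):
  μ^(1)=3; μ^(2)=-1

((1, 1, 0); (0, 3, 3))


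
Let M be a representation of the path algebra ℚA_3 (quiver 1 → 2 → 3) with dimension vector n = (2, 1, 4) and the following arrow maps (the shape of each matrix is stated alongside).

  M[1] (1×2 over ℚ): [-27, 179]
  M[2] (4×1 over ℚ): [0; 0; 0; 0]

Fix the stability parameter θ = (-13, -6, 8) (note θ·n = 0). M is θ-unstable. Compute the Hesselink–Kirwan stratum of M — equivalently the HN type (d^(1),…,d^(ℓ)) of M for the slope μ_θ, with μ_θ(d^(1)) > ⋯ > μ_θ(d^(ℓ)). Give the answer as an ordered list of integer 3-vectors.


Interval decomposition of M: I[1,1], I[1,2], I[3,3]^4.
HN type (ℓ=3): μ^(1)=8; μ^(2)=-6; μ^(3)=-13

((0, 0, 4); (0, 1, 0); (2, 0, 0))


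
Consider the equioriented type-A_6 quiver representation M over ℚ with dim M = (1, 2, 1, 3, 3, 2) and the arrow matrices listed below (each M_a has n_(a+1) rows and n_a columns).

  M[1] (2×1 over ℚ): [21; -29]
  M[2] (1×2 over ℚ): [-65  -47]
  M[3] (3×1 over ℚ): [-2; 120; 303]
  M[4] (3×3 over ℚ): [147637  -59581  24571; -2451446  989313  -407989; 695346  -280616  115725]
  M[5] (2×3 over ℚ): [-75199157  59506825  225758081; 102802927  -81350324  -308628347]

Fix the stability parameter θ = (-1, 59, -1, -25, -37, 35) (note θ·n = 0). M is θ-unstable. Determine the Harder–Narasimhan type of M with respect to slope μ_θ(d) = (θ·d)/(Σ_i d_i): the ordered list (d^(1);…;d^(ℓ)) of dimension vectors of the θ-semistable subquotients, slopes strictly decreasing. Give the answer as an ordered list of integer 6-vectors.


Interval decomposition of M: I[1,6], I[2,2], I[4,5], I[4,6].
HN type (ℓ=4): μ^(1)=59; μ^(2)=35; μ^(3)=-1; μ^(4)=-31

((0, 1, 0, 0, 0, 0); (0, 0, 0, 0, 0, 2); (1, 1, 1, 1, 1, 0); (0, 0, 0, 2, 2, 0))


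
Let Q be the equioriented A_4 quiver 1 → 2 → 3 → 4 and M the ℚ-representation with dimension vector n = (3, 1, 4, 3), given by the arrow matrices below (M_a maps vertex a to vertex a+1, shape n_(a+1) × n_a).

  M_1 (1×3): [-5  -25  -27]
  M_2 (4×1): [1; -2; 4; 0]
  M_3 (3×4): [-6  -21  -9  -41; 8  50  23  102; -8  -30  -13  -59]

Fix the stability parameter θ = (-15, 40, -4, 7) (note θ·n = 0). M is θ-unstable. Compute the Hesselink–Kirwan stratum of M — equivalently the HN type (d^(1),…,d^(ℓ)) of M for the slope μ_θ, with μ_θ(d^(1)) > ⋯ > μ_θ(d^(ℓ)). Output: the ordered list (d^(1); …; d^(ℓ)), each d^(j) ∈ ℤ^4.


Via rank(M_{q-1}∘⋯∘M_p): M ≅ I[1,1]^2, I[1,3], I[3,4]^3.
μ_θ-semistable layers: μ^(1)=18; μ^(2)=7; μ^(3)=-4; μ^(4)=-15

((0, 1, 1, 0); (0, 0, 0, 3); (0, 0, 3, 0); (3, 0, 0, 0))


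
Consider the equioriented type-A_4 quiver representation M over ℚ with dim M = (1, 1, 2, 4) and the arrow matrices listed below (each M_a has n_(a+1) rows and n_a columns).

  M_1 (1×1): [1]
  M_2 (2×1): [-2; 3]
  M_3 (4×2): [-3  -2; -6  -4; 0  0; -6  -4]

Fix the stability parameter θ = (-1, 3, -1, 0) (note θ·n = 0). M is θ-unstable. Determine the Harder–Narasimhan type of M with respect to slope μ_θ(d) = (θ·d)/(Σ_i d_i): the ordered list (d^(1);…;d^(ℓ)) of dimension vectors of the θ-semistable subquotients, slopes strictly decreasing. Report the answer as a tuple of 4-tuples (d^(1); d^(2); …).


Barcode: M ≅ I[1,3], I[3,4], I[4,4]^3. HN layers by μ_θ (3 steps, strictly decreasing):
  μ^(1)=1; μ^(2)=0; μ^(3)=-1

((0, 1, 1, 0); (0, 0, 0, 4); (1, 0, 1, 0))


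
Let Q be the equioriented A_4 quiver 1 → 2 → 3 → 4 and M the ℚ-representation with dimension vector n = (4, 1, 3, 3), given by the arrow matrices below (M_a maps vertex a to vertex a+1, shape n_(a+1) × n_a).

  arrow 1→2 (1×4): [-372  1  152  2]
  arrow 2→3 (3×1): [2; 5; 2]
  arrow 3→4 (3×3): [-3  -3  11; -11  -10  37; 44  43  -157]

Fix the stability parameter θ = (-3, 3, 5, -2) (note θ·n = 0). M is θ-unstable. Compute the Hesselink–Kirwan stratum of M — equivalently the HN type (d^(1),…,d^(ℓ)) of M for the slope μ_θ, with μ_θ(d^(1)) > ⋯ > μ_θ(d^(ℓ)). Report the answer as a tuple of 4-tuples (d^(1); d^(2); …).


Via rank(M_{q-1}∘⋯∘M_p): M ≅ I[1,1]^3, I[1,4], I[3,4]^2.
μ_θ-semistable layers: μ^(1)=2; μ^(2)=3/2; μ^(3)=-3

((0, 1, 1, 1); (0, 0, 2, 2); (4, 0, 0, 0))


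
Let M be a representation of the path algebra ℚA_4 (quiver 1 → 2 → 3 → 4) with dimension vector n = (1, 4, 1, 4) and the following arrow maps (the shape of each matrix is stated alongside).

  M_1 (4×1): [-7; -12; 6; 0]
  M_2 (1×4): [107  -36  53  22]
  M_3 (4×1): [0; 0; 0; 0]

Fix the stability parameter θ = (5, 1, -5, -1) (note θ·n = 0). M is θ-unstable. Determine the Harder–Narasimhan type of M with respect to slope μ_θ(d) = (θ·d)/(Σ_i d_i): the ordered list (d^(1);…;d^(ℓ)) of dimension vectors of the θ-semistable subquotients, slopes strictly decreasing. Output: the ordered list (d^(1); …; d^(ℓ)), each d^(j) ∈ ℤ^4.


Interval decomposition of M: I[1,3], I[2,2]^3, I[4,4]^4.
HN type (ℓ=3): μ^(1)=1; μ^(2)=1/3; μ^(3)=-1

((0, 3, 0, 0); (1, 1, 1, 0); (0, 0, 0, 4))


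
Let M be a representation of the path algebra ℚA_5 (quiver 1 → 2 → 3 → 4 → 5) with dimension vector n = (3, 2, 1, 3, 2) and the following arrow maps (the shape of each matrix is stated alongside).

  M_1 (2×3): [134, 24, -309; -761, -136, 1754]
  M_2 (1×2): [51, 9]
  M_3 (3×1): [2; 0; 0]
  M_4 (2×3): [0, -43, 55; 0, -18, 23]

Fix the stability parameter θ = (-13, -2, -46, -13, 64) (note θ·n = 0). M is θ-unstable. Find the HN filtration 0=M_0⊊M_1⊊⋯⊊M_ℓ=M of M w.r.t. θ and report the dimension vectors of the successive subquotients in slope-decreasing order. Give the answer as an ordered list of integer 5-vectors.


Barcode: M ≅ I[1,1], I[1,2], I[1,4], I[4,5]^2. HN layers by μ_θ (4 steps, strictly decreasing):
  μ^(1)=64; μ^(2)=-2; μ^(3)=-13; μ^(4)=-61/3

((0, 0, 0, 0, 2); (0, 1, 0, 0, 0); (2, 0, 0, 3, 0); (1, 1, 1, 0, 0))


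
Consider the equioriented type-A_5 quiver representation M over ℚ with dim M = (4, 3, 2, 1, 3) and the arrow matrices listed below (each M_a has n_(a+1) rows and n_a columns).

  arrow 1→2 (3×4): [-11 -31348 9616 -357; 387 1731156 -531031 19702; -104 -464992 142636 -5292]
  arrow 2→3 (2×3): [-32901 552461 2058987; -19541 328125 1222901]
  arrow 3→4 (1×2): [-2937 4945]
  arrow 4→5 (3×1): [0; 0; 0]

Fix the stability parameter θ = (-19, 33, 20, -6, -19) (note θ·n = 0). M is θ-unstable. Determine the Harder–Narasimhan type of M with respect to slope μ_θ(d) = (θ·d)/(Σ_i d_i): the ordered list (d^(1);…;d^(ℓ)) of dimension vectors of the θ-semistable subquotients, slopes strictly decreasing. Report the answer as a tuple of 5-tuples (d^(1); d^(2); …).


Interval decomposition of M: I[1,1]^2, I[1,2], I[1,3], I[2,4], I[5,5]^3.
HN type (ℓ=4): μ^(1)=33; μ^(2)=53/2; μ^(3)=47/3; μ^(4)=-19

((0, 1, 0, 0, 0); (0, 1, 1, 0, 0); (0, 1, 1, 1, 0); (4, 0, 0, 0, 3))


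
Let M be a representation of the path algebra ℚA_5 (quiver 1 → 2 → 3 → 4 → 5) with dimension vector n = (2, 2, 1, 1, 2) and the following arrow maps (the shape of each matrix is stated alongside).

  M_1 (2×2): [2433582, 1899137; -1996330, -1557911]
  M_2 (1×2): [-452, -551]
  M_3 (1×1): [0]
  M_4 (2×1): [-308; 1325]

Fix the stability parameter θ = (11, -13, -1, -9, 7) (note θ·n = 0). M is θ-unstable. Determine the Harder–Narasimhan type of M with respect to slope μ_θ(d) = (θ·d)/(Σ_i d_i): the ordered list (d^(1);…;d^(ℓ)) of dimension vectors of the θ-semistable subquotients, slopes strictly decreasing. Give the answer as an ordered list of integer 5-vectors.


Interval decomposition of M: I[1,2], I[1,3], I[4,5], I[5,5].
HN type (ℓ=3): μ^(1)=7; μ^(2)=-1; μ^(3)=-9

((0, 0, 0, 0, 2); (2, 2, 1, 0, 0); (0, 0, 0, 1, 0))


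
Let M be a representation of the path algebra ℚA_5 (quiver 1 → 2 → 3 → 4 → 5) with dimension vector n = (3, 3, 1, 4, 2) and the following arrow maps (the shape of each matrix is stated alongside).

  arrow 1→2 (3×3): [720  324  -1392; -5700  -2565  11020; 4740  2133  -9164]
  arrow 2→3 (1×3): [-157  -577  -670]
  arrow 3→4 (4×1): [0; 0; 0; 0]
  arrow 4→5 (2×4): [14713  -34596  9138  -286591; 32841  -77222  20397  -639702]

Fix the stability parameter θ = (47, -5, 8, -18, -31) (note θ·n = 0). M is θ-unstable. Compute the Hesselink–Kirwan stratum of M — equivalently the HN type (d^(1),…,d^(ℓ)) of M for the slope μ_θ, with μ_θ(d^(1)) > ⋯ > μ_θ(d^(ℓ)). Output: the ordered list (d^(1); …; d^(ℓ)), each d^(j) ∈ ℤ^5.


Interval decomposition of M: I[1,1]^2, I[1,3], I[2,2]^2, I[4,4]^2, I[4,5]^2.
HN type (ℓ=5): μ^(1)=47; μ^(2)=50/3; μ^(3)=-5; μ^(4)=-18; μ^(5)=-49/2

((2, 0, 0, 0, 0); (1, 1, 1, 0, 0); (0, 2, 0, 0, 0); (0, 0, 0, 2, 0); (0, 0, 0, 2, 2))


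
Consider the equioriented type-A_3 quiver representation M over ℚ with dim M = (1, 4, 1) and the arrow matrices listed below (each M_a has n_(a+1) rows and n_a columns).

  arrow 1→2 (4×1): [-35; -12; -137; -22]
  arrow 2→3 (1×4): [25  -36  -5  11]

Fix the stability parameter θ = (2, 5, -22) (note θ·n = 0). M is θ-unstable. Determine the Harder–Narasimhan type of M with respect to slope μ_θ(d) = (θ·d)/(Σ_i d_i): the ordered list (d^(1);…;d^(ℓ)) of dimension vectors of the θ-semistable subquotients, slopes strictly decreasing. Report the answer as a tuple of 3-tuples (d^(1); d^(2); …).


Interval decomposition of M: I[1,2], I[2,2]^2, I[2,3].
HN type (ℓ=3): μ^(1)=5; μ^(2)=2; μ^(3)=-17/2

((0, 3, 0); (1, 0, 0); (0, 1, 1))


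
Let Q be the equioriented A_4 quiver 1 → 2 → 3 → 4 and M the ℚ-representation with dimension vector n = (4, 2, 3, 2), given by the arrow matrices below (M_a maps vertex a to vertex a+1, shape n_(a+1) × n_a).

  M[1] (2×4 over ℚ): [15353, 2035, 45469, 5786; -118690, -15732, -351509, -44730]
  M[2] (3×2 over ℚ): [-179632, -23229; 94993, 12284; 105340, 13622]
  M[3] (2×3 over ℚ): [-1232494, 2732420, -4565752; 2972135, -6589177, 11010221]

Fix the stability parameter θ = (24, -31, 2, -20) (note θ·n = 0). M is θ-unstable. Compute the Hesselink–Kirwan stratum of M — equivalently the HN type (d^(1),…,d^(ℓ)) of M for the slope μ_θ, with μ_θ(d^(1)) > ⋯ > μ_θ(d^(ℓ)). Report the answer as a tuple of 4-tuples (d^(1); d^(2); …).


Via rank(M_{q-1}∘⋯∘M_p): M ≅ I[1,1]^2, I[1,4]^2, I[3,3].
μ_θ-semistable layers: μ^(1)=24; μ^(2)=2; μ^(3)=-25/4

((2, 0, 0, 0); (0, 0, 1, 0); (2, 2, 2, 2))


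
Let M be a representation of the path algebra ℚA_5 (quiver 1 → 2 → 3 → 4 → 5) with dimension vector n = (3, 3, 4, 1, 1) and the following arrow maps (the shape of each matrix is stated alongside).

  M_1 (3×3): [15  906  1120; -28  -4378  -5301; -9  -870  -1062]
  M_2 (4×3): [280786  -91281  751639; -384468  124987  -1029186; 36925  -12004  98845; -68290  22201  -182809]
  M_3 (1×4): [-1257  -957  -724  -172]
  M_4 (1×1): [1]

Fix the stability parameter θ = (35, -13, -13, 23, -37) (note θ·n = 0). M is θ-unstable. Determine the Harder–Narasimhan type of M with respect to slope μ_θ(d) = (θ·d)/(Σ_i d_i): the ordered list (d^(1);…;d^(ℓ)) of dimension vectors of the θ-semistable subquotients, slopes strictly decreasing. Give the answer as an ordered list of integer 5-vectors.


Via rank(M_{q-1}∘⋯∘M_p): M ≅ I[1,3]^2, I[1,5], I[3,3].
μ_θ-semistable layers: μ^(1)=3; μ^(2)=-1; μ^(3)=-13

((2, 2, 2, 0, 0); (1, 1, 1, 1, 1); (0, 0, 1, 0, 0))


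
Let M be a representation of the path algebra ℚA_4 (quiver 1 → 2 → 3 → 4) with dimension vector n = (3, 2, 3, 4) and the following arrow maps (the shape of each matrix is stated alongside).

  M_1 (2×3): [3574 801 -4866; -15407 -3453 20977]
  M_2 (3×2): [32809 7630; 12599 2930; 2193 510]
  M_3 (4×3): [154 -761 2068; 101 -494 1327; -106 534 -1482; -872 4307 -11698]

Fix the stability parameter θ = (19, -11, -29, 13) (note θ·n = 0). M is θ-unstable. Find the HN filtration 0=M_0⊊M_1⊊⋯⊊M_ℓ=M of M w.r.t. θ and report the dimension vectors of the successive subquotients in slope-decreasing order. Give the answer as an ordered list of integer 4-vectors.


Barcode: M ≅ I[1,1], I[1,2], I[1,4], I[3,3], I[3,4], I[4,4]^2. HN layers by μ_θ (5 steps, strictly decreasing):
  μ^(1)=19; μ^(2)=13; μ^(3)=4; μ^(4)=-7; μ^(5)=-29

((1, 0, 0, 0); (0, 0, 0, 4); (1, 1, 0, 0); (1, 1, 1, 0); (0, 0, 2, 0))


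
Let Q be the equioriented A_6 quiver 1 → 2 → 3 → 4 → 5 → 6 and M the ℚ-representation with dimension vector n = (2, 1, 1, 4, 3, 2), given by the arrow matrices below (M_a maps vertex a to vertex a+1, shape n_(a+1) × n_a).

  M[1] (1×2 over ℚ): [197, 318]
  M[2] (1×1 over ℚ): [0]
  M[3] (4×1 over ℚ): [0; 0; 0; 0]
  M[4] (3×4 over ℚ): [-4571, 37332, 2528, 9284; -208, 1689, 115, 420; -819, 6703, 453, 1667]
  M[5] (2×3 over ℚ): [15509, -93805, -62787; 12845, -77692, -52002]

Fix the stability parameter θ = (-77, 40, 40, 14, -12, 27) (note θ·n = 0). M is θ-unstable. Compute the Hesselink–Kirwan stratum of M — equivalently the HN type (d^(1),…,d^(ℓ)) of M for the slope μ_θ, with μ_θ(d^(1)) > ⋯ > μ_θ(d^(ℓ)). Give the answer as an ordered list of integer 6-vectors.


Interval decomposition of M: I[1,1], I[1,2], I[3,3], I[4,4], I[4,5], I[4,6]^2.
HN type (ℓ=5): μ^(1)=40; μ^(2)=27; μ^(3)=14; μ^(4)=1; μ^(5)=-77

((0, 1, 1, 0, 0, 0); (0, 0, 0, 0, 0, 2); (0, 0, 0, 1, 0, 0); (0, 0, 0, 3, 3, 0); (2, 0, 0, 0, 0, 0))


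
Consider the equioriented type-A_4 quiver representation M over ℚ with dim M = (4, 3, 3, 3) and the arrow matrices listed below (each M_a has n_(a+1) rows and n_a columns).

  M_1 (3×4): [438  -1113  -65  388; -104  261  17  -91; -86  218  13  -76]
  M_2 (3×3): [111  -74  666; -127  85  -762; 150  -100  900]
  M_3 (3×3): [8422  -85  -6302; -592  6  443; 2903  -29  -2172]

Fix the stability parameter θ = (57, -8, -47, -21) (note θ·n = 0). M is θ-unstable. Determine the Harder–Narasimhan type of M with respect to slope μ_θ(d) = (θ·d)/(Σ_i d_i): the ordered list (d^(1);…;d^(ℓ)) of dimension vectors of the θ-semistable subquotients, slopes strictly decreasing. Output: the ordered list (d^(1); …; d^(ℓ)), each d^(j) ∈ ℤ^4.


Barcode: M ≅ I[1,1], I[1,2], I[1,4]^2, I[3,4]. HN layers by μ_θ (5 steps, strictly decreasing):
  μ^(1)=57; μ^(2)=49/2; μ^(3)=-19/4; μ^(4)=-21; μ^(5)=-47

((1, 0, 0, 0); (1, 1, 0, 0); (2, 2, 2, 2); (0, 0, 0, 1); (0, 0, 1, 0))


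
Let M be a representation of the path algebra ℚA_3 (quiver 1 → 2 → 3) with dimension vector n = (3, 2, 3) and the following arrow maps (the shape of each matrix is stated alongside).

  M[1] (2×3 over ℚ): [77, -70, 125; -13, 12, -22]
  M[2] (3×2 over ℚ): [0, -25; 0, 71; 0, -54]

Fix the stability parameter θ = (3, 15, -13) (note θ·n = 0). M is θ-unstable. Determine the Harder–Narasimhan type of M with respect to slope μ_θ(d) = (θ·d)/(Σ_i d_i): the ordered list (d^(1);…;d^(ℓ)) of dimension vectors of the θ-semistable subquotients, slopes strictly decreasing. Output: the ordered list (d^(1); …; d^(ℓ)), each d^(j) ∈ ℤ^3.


Via rank(M_{q-1}∘⋯∘M_p): M ≅ I[1,1], I[1,2], I[1,3], I[3,3]^2.
μ_θ-semistable layers: μ^(1)=15; μ^(2)=3; μ^(3)=5/3; μ^(4)=-13

((0, 1, 0); (2, 0, 0); (1, 1, 1); (0, 0, 2))


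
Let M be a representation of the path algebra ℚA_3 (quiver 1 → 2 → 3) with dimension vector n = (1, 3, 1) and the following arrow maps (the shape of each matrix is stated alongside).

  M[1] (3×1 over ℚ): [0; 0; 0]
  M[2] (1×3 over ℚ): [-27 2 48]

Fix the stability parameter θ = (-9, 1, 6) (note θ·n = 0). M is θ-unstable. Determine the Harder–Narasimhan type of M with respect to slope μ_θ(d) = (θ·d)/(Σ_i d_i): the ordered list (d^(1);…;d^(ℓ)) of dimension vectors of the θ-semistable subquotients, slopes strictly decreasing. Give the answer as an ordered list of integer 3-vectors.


Interval decomposition of M: I[1,1], I[2,2]^2, I[2,3].
HN type (ℓ=3): μ^(1)=6; μ^(2)=1; μ^(3)=-9

((0, 0, 1); (0, 3, 0); (1, 0, 0))


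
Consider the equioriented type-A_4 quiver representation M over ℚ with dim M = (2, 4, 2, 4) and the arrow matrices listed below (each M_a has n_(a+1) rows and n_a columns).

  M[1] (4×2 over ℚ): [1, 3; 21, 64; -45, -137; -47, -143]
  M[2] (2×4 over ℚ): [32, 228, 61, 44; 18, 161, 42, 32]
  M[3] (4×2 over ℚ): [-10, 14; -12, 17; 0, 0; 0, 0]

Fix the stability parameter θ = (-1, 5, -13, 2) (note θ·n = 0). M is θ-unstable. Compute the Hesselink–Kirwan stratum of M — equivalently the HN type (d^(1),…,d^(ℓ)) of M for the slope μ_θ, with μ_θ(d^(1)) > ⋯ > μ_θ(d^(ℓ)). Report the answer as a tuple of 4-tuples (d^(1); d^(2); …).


Interval decomposition of M: I[1,4]^2, I[2,2]^2, I[4,4]^2.
HN type (ℓ=3): μ^(1)=5; μ^(2)=2; μ^(3)=-3

((0, 2, 0, 0); (0, 0, 0, 4); (2, 2, 2, 0))


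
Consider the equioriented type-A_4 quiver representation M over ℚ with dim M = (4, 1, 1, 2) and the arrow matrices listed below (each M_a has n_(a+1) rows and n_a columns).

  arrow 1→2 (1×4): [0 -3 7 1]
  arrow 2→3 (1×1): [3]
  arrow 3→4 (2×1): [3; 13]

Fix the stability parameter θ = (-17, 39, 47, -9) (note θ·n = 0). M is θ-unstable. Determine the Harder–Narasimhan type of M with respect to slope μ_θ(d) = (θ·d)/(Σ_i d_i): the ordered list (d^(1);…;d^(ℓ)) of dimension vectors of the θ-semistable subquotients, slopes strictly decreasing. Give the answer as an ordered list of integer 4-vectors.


Via rank(M_{q-1}∘⋯∘M_p): M ≅ I[1,1]^3, I[1,4], I[4,4].
μ_θ-semistable layers: μ^(1)=77/3; μ^(2)=-9; μ^(3)=-17

((0, 1, 1, 1); (0, 0, 0, 1); (4, 0, 0, 0))


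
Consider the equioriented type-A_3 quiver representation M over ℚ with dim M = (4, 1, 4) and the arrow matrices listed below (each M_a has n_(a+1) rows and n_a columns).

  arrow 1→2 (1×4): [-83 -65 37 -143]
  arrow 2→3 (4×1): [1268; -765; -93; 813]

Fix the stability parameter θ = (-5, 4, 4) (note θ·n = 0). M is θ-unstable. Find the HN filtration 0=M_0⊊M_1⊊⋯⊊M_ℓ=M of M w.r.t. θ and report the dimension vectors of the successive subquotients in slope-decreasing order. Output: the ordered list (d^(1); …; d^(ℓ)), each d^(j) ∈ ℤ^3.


Barcode: M ≅ I[1,1]^3, I[1,3], I[3,3]^3. HN layers by μ_θ (2 steps, strictly decreasing):
  μ^(1)=4; μ^(2)=-5

((0, 1, 4); (4, 0, 0))
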